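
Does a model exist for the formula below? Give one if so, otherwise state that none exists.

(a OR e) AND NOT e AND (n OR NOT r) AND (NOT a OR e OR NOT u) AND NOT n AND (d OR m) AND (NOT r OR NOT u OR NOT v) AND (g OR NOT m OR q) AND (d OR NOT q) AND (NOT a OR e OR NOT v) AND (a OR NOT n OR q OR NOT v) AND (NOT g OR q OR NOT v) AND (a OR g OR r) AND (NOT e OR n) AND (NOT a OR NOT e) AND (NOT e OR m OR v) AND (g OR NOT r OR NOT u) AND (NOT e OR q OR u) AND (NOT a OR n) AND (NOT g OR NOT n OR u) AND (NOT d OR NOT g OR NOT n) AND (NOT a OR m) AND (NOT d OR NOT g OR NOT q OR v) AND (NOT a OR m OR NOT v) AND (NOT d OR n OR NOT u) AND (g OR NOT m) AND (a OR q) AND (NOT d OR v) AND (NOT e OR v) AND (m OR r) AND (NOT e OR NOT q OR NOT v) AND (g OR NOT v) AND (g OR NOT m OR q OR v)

Case n = True:
  Clause (NOT n) is falsified — contradiction.
Case n = False:
  (NOT e) forces e = False.
  (a OR e) forces a = True.
  Clause (NOT a OR n) is falsified — contradiction.
Both cases fail, so the formula is unsatisfiable.

The formula is unsatisfiable.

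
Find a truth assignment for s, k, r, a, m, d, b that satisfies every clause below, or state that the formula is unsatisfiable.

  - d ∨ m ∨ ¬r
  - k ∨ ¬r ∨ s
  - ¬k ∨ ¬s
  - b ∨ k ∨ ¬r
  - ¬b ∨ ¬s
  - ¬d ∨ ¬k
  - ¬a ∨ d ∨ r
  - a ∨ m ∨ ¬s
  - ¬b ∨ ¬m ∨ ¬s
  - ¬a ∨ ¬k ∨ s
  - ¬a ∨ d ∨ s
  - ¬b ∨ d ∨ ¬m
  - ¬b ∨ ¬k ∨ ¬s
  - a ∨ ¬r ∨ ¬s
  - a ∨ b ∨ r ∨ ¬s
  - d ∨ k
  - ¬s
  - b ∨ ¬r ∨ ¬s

s = False, k = False, r = False, a = False, m = True, d = True, b = True

Unit clause (¬s) forces s = False.
Set k = False.
  then (k ∨ ¬r ∨ s) forces r = False.
  then (d ∨ k) forces d = True.
Set a = False.
Set m = True.
Set b = True.
All clauses satisfied.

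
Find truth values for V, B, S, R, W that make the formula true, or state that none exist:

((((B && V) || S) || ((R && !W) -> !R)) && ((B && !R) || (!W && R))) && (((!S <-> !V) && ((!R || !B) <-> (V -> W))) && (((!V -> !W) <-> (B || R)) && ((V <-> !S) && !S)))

Case S = True: the conjunct !S is False.
Case S = False: the formula simplifies to (((B && V) || ((R && !W) -> !R)) && ((B && !R) || (!W && R))) && ((!V && ((!R || !B) <-> (V -> W))) && (((!V -> !W) <-> (B || R)) && V)).
  V = True: the conjunct !V is False.
  V = False: the conjunct V is False.
Both cases fail — unsatisfiable.

UNSATISFIABLE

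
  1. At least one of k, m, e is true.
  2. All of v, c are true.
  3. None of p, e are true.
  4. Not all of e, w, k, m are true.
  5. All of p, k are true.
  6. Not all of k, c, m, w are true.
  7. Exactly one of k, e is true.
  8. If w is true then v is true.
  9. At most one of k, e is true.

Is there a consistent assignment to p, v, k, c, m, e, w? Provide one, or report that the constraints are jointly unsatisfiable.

Case p = True:
  Constraint (3) is violated (p=T) — contradiction.
Case p = False:
  Constraint (5) is violated (p=F) — contradiction.
Both cases fail — unsatisfiable.

No satisfying assignment exists.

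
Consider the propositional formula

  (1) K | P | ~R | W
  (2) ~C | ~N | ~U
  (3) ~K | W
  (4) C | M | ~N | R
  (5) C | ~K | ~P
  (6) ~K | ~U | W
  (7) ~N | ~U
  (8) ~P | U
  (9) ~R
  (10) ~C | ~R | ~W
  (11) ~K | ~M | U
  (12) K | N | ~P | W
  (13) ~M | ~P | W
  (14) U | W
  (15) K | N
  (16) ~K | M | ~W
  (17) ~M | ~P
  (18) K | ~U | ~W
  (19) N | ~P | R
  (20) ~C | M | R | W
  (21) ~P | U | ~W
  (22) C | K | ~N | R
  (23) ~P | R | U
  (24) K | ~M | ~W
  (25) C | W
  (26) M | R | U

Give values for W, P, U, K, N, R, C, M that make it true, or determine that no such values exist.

Unit clause (~R) forces R = False.
Try W = False:
  (~K | W) forces K = False.
  (U | W) forces U = True.
  (~N | ~U) forces N = False.
  clause (K | N) is falsified — backtrack.
So W = True.
Set P = False.
Set U = True.
  then (~N | ~U) forces N = False.
  then (K | N) forces K = True.
  then (~K | M | ~W) forces M = True.
Set C = True.
All clauses satisfied.

W: True, P: False, U: True, K: True, N: False, R: False, C: True, M: True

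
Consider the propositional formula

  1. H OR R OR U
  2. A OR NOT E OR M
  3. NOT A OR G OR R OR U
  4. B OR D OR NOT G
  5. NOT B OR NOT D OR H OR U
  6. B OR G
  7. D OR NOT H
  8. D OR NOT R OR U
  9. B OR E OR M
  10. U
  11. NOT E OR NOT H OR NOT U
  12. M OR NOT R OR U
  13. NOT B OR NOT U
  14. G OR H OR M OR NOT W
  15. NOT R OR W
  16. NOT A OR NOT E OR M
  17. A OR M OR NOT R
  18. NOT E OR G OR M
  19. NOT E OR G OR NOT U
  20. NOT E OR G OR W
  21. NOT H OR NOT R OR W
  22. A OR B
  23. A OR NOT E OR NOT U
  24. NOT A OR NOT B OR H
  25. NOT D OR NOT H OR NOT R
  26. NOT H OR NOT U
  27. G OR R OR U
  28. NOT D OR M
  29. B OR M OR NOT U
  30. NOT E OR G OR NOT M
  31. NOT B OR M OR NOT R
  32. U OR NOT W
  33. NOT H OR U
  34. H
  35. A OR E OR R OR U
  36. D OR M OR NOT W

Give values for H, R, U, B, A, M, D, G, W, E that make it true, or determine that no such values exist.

Unsatisfiable — no assignment works.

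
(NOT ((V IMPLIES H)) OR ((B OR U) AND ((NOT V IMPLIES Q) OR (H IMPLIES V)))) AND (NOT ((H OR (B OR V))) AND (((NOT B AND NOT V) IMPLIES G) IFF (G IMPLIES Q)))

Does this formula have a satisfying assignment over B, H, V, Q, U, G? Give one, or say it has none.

B = False; H = False; V = False; Q = True; U = True; G = True

  NOT ((V IMPLIES H)) OR ((B OR U) AND ((NOT V IMPLIES Q) OR (H IMPLIES V))) = True
    NOT ((V IMPLIES H)) = False
      V IMPLIES H = True
    (B OR U) AND ((NOT V IMPLIES Q) OR (H IMPLIES V)) = True
      B OR U = True
      (NOT V IMPLIES Q) OR (H IMPLIES V) = True
        NOT V IMPLIES Q = True
          NOT V = True
        H IMPLIES V = True
  NOT ((H OR (B OR V))) AND (((NOT B AND NOT V) IMPLIES G) IFF (G IMPLIES Q)) = True
    NOT ((H OR (B OR V))) = True
      H OR (B OR V) = False
        B OR V = False
    ((NOT B AND NOT V) IMPLIES G) IFF (G IMPLIES Q) = True
      (NOT B AND NOT V) IMPLIES G = True
        NOT B AND NOT V = True
          NOT B = True
          NOT V = True
      G IMPLIES Q = True
Both conjuncts True, so the formula holds.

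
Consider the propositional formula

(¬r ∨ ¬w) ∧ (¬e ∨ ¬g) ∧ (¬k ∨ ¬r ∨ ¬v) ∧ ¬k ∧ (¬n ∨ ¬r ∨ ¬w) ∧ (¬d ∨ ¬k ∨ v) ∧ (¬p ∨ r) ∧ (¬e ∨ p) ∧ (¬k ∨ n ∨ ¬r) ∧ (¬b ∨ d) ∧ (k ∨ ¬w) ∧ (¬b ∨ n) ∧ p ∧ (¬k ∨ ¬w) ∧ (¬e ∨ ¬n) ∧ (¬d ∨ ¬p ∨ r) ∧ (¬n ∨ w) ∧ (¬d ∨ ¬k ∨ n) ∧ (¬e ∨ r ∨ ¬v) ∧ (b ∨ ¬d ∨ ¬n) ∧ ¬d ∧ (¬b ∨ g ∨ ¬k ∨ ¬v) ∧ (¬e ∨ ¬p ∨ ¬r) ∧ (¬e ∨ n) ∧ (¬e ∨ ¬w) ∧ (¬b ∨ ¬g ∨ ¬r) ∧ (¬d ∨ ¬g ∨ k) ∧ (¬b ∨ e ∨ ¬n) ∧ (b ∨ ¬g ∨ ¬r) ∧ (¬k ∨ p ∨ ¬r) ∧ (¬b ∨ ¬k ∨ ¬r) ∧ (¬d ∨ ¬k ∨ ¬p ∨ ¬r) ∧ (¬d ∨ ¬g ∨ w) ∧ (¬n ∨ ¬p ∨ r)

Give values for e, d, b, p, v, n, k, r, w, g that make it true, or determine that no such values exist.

Unit clause (¬k) forces k = False.
In (k ∨ ¬w) only ¬w is left, so w = False.
Unit clause (p) forces p = True.
In (¬n ∨ w) only ¬n is left, so n = False.
Unit clause (¬d) forces d = False.
In (¬e ∨ n) only ¬e is left, so e = False.
In (¬p ∨ r) only r is left, so r = True.
In (¬b ∨ d) only ¬b is left, so b = False.
In (b ∨ ¬g ∨ ¬r) only ¬g is left, so g = False.
Set v = True.
All clauses satisfied.

e=F, d=F, b=F, p=T, v=T, n=F, k=F, r=T, w=F, g=F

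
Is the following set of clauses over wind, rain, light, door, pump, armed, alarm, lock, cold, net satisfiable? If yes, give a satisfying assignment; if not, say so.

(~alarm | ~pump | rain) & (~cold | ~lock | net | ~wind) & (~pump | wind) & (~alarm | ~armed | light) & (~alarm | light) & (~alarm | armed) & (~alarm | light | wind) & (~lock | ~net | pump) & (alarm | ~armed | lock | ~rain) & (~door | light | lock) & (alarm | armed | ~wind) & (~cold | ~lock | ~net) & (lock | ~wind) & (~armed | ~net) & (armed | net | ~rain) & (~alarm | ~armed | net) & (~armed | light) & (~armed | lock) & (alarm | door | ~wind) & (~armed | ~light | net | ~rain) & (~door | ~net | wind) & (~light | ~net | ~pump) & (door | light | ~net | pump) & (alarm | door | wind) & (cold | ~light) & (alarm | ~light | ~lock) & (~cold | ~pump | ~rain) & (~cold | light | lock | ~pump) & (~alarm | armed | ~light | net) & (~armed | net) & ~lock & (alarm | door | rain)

Unit clause (~lock) forces lock = False.
In (lock | ~wind) only ~wind is left, so wind = False.
In (~armed | lock) only ~armed is left, so armed = False.
In (~pump | wind) only ~pump is left, so pump = False.
In (~alarm | armed) only ~alarm is left, so alarm = False.
In (alarm | door | wind) only door is left, so door = True.
In (~door | light | lock) only light is left, so light = True.
In (~door | ~net | wind) only ~net is left, so net = False.
In (cold | ~light) only cold is left, so cold = True.
In (armed | net | ~rain) only ~rain is left, so rain = False.
All clauses satisfied.

wind=F, rain=F, light=T, door=T, pump=F, armed=F, alarm=F, lock=F, cold=T, net=F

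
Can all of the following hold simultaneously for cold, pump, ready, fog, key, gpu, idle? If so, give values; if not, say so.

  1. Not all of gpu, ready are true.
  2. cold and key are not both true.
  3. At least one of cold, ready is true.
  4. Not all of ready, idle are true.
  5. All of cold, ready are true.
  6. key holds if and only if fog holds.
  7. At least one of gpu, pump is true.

cold = True, pump = True, ready = True, fog = False, key = False, gpu = False, idle = False

  (1) {gpu, ready}: 1/2 true — not all ✓
  (2) cold=T, key=F — not both ✓
  (3) {cold, ready}: 2 true — at least one ✓
  (4) {ready, idle}: 1/2 true — not all ✓
  (5) {cold, ready}: all 2 true ✓
  (6) key=F, fog=F — same ✓
  (7) {gpu, pump}: 1 true — at least one ✓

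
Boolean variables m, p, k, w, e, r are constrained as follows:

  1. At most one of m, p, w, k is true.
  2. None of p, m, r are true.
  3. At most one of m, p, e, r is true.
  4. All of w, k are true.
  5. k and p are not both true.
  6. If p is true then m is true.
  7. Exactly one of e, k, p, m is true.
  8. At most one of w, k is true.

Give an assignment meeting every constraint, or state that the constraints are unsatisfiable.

UNSATISFIABLE

Case k = True:
  (1) with k=T forces m = False.
  (1) with k=T forces p = False.
  (1) with k=T forces w = False.
  Constraint (4) is violated (w=F) — contradiction.
Case k = False:
  Constraint (4) is violated (k=F) — contradiction.
Both cases fail — unsatisfiable.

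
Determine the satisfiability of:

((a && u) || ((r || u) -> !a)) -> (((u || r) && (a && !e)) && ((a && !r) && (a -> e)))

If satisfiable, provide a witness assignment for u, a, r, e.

u = False, a = True, r = True, e = False

  ((a && u) || ((r || u) -> !a)) -> (((u || r) && (a && !e)) && ((a && !r) && (a -> e))) = True
    (a && u) || ((r || u) -> !a) = False
      a && u = False
      (r || u) -> !a = False
        r || u = True
        !a = False
    ((u || r) && (a && !e)) && ((a && !r) && (a -> e)) = False
      (u || r) && (a && !e) = True
        u || r = True
        a && !e = True
          !e = True
      (a && !r) && (a -> e) = False
        a && !r = False
          !r = False
        a -> e = False
The formula evaluates to True.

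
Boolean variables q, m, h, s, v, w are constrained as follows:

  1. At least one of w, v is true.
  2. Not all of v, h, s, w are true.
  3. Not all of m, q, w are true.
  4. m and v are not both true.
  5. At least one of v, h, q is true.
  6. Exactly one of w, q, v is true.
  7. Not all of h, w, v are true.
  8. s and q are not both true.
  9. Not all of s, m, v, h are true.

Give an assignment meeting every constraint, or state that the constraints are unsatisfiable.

q = False; m = False; h = False; s = False; v = True; w = False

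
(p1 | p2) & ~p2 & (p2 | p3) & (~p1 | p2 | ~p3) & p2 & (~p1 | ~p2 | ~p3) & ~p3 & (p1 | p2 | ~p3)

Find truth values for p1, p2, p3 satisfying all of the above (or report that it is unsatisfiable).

Case p2 = True:
  Clause (~p2) is falsified — contradiction.
Case p2 = False:
  Clause (p2) is falsified — contradiction.
Both cases fail, so the formula is unsatisfiable.

The formula is unsatisfiable.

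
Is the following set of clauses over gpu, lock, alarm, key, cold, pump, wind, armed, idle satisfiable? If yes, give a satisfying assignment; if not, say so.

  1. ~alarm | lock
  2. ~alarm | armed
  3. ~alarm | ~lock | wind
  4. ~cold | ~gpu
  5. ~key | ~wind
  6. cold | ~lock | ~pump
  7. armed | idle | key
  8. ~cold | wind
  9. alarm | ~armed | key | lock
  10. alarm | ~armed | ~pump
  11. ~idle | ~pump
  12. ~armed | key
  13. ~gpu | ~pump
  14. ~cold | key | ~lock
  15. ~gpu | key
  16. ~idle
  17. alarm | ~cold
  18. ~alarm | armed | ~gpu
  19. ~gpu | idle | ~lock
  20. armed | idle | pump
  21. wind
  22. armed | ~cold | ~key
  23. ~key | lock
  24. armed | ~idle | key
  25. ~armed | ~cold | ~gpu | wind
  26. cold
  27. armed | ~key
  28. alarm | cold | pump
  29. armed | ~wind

No satisfying assignment exists.

Case wind = True:
  (~key | ~wind) forces key = False.
  (~armed | key) forces armed = False.
  Clause (armed | ~wind) is falsified — contradiction.
Case wind = False:
  Clause (wind) is falsified — contradiction.
Both cases fail, so the formula is unsatisfiable.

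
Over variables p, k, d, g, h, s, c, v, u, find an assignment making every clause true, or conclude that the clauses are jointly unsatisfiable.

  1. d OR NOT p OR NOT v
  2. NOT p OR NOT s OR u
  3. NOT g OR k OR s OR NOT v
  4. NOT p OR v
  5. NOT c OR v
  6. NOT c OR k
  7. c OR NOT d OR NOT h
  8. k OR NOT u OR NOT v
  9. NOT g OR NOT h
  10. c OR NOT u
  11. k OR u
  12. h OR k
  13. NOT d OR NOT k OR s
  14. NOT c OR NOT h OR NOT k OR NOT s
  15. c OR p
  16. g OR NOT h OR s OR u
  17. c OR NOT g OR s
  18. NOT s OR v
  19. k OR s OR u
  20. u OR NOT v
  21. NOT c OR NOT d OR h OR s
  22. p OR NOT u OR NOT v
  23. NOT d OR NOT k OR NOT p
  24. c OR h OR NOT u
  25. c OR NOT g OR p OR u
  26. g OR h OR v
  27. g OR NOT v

UNSATISFIABLE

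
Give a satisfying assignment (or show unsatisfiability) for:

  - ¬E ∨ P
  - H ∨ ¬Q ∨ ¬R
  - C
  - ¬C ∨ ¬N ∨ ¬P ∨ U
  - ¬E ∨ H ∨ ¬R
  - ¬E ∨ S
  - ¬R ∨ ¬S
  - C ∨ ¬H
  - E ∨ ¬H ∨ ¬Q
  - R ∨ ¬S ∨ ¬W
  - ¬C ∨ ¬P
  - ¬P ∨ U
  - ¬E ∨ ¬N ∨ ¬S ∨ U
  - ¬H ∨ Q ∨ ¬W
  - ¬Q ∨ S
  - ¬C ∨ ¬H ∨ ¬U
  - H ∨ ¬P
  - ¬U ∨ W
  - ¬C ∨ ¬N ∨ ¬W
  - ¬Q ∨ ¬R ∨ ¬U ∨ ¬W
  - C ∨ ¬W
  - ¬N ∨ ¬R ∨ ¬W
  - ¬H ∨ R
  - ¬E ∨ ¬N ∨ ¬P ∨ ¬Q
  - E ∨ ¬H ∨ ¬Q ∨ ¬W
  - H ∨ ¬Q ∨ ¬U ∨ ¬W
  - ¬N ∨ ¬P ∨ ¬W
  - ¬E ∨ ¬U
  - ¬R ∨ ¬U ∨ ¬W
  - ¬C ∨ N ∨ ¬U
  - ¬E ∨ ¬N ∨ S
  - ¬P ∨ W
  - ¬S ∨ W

E = False, R = False, U = False, N = False, S = False, P = False, Q = False, C = True, W = True, H = False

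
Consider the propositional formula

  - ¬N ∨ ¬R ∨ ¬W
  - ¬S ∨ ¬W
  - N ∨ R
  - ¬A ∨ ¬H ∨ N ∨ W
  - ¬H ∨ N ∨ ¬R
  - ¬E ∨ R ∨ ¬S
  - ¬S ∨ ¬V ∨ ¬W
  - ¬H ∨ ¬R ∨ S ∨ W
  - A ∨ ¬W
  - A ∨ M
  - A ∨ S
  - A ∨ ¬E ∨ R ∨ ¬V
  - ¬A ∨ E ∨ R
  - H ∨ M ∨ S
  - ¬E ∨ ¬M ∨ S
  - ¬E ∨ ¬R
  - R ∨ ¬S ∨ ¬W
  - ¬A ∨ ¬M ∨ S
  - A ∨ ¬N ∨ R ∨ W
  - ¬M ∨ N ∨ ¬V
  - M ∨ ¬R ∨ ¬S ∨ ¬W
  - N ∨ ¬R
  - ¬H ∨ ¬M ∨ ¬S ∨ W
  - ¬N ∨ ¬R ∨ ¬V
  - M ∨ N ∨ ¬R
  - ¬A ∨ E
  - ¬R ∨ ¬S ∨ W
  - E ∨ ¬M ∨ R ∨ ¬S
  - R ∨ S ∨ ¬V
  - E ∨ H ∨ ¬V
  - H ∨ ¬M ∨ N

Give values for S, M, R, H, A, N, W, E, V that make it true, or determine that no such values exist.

Set S = False.
  then (A ∨ S) forces A = True.
  then (¬A ∨ ¬M ∨ S) forces M = False.
  then (¬A ∨ E) forces E = True.
  then (H ∨ M ∨ S) forces H = True.
  then (¬E ∨ ¬R) forces R = False.
  then (R ∨ S ∨ ¬V) forces V = False.
  then (N ∨ R) forces N = True.
Set W = False.
All clauses satisfied.

S = False; M = False; R = False; H = True; A = True; N = True; W = False; E = True; V = False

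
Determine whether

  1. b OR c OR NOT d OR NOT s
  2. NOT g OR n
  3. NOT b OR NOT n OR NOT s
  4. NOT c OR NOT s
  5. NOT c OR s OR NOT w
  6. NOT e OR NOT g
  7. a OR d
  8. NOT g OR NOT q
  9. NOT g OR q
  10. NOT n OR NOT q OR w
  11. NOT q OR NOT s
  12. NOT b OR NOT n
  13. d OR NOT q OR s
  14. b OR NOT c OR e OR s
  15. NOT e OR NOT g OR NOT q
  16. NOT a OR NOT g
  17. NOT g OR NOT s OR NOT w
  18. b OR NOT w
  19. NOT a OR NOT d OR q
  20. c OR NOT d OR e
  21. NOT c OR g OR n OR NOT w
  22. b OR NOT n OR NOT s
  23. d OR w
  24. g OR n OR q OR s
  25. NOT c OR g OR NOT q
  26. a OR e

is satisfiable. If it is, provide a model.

q = True, s = False, w = True, g = False, b = True, n = False, a = True, e = True, d = True, c = False

Set q = True.
  then (NOT g OR NOT q) forces g = False.
  then (NOT q OR NOT s) forces s = False.
  then (d OR NOT q OR s) forces d = True.
  then (NOT c OR g OR NOT q) forces c = False.
  then (c OR NOT d OR e) forces e = True.
Set w = True.
  then (b OR NOT w) forces b = True.
  then (NOT b OR NOT n) forces n = False.
Set a = True.
All clauses satisfied.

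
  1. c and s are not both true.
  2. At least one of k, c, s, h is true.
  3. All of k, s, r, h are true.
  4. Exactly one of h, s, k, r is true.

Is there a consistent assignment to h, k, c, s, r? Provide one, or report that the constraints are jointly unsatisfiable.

Unsatisfiable — no assignment works.

Case h = True:
  (3) forces k = True.
  Constraint (4) is violated (h=T, k=T) — contradiction.
Case h = False:
  Constraint (3) is violated (h=F) — contradiction.
Both cases fail — unsatisfiable.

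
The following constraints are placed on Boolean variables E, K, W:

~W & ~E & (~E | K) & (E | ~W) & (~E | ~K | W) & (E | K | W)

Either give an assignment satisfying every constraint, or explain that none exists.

E=F; K=T; W=F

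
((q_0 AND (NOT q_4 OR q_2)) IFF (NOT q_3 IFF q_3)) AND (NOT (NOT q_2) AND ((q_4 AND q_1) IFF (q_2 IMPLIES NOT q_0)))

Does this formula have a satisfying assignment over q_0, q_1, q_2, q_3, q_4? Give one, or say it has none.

q_0 = False, q_1 = True, q_2 = True, q_3 = True, q_4 = True

  (q_0 AND (NOT q_4 OR q_2)) IFF (NOT q_3 IFF q_3) = True
    q_0 AND (NOT q_4 OR q_2) = False
      NOT q_4 OR q_2 = True
        NOT q_4 = False
    NOT q_3 IFF q_3 = False
      NOT q_3 = False
  NOT (NOT q_2) AND ((q_4 AND q_1) IFF (q_2 IMPLIES NOT q_0)) = True
    NOT (NOT q_2) = True
      NOT q_2 = False
    (q_4 AND q_1) IFF (q_2 IMPLIES NOT q_0) = True
      q_4 AND q_1 = True
      q_2 IMPLIES NOT q_0 = True
        NOT q_0 = True
Both conjuncts True, so the formula holds.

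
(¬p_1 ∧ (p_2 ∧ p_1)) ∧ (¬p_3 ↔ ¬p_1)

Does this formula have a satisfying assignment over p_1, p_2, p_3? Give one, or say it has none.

Unsatisfiable — no assignment works.

Case p_1 = True: the conjunct ¬p_1 is False.
Case p_1 = False: the conjunct p_1 is False.
Both cases fail — unsatisfiable.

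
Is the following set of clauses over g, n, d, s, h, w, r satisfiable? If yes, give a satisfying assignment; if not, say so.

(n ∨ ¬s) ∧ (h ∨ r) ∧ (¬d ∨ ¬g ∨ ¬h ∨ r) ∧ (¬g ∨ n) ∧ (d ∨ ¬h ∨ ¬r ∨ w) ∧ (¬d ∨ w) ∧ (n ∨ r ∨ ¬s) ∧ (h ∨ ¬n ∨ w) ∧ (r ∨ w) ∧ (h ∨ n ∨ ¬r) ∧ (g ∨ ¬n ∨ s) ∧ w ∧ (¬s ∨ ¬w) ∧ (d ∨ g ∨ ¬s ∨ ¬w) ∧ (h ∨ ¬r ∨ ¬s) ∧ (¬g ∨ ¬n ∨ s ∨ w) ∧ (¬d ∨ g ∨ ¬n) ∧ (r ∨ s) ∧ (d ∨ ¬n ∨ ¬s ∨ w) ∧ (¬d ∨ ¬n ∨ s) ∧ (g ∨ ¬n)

Unit clause (w) forces w = True.
In (¬s ∨ ¬w) only ¬s is left, so s = False.
In (r ∨ s) only r is left, so r = True.
Set g = False.
  then (g ∨ ¬n ∨ s) forces n = False.
  then (h ∨ n ∨ ¬r) forces h = True.
Set d = True.
All clauses satisfied.

g = False, n = False, d = True, s = False, h = True, w = True, r = True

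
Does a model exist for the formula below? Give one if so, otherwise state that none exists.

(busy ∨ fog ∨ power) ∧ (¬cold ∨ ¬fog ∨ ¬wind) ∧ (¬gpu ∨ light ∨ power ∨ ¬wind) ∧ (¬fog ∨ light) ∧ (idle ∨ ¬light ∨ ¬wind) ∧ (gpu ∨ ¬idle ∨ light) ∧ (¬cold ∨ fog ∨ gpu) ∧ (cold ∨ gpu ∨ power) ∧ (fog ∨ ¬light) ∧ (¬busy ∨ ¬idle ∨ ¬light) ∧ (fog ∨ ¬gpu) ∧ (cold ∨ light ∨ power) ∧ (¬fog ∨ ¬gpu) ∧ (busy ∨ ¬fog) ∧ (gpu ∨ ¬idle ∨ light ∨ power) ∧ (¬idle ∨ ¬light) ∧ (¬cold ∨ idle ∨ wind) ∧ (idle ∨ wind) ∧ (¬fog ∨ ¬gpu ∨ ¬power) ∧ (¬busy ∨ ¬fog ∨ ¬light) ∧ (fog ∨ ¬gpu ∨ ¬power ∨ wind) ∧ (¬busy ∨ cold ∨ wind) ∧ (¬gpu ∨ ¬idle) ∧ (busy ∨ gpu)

light=F, power=T, busy=T, cold=F, fog=F, wind=T, gpu=F, idle=F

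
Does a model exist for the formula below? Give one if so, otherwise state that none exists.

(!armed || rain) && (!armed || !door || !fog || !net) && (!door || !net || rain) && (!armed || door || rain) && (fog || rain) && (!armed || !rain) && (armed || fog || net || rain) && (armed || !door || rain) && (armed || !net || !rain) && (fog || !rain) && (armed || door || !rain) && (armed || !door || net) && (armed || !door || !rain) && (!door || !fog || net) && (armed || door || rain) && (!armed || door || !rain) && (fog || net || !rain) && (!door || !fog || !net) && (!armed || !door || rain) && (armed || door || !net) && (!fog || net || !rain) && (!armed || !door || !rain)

Unsatisfiable — no assignment works.

Case rain = True:
  (!armed || !rain) forces armed = False.
  (armed || !net || !rain) forces net = False.
  (fog || !rain) forces fog = True.
  Clause (!fog || net || !rain) is falsified — contradiction.
Case rain = False:
  (!armed || rain) forces armed = False.
  (fog || rain) forces fog = True.
  (armed || !door || rain) forces door = False.
  Clause (armed || door || rain) is falsified — contradiction.
Both cases fail, so the formula is unsatisfiable.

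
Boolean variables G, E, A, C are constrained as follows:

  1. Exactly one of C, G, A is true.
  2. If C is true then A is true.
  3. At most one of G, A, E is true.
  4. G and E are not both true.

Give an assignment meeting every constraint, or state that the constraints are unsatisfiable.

G = True; E = False; A = False; C = False

  (1) {C, G, A}: 1 true — exactly one ✓
  (2) C=F ⇒ A: vacuous ✓
  (3) {G, A, E}: 1 true — at most one ✓
  (4) G=T, E=F — not both ✓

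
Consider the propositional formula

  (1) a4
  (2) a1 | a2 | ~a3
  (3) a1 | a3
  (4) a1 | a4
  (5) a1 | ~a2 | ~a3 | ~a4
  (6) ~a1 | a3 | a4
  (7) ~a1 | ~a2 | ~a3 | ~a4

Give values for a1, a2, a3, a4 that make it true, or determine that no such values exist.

a1 = True; a2 = True; a3 = False; a4 = True

Unit clause (a4) forces a4 = True.
Try a1 = False:
  (a1 | a3) forces a3 = True.
  (a1 | a2 | ~a3) forces a2 = True.
  clause (a1 | ~a2 | ~a3 | ~a4) is falsified — backtrack.
So a1 = True.
Set a2 = True.
  then (~a1 | ~a2 | ~a3 | ~a4) forces a3 = False.
All clauses satisfied.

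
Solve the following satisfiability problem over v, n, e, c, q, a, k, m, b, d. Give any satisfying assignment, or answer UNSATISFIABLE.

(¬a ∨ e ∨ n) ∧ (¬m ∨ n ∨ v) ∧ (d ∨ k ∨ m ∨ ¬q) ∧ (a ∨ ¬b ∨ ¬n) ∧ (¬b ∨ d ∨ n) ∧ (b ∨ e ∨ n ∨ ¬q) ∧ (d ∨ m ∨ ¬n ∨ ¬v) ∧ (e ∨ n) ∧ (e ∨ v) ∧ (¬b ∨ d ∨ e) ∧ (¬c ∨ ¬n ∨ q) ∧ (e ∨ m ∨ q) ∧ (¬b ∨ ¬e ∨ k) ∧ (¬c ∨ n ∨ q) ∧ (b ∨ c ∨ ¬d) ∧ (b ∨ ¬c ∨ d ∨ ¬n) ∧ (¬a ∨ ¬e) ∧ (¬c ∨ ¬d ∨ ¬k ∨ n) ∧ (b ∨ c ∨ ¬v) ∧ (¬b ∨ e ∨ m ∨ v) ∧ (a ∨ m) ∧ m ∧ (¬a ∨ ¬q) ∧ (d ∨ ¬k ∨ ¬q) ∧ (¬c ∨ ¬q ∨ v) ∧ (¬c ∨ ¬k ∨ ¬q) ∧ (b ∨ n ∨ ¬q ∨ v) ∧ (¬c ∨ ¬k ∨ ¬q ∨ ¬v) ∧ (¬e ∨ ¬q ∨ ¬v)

v = True, n = True, e = False, c = False, q = False, a = True, k = False, m = True, b = True, d = True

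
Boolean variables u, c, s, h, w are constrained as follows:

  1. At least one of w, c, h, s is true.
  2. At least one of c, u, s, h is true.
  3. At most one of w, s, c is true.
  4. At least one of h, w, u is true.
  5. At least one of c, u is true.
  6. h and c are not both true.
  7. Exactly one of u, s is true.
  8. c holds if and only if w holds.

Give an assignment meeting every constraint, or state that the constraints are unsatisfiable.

u=T, c=F, s=F, h=T, w=F

  (1) {w, c, h, s}: 1 true — at least one ✓
  (2) {c, u, s, h}: 2 true — at least one ✓
  (3) {w, s, c}: 0 true — at most one ✓
  (4) {h, w, u}: 2 true — at least one ✓
  (5) {c, u}: 1 true — at least one ✓
  (6) h=T, c=F — not both ✓
  (7) {u, s}: 1 true — exactly one ✓
  (8) c=F, w=F — same ✓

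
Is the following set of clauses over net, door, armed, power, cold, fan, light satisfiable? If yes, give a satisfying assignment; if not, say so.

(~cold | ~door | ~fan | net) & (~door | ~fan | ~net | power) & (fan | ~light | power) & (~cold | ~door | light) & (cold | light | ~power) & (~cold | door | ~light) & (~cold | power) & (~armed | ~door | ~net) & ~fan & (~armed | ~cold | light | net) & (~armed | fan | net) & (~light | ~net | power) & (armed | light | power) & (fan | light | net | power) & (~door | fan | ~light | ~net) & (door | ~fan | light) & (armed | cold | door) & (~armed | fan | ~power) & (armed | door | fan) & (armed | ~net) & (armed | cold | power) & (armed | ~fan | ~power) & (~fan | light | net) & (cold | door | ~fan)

net: False; door: True; armed: False; power: True; cold: True; fan: False; light: True

Unit clause (~fan) forces fan = False.
Set net = False.
  then (~armed | fan | net) forces armed = False.
  then (armed | door | fan) forces door = True.
Try power = False:
  (fan | ~light | power) forces light = False.
  clause (armed | light | power) is falsified — backtrack.
So power = True.
Set cold = True.
  then (~cold | ~door | light) forces light = True.
All clauses satisfied.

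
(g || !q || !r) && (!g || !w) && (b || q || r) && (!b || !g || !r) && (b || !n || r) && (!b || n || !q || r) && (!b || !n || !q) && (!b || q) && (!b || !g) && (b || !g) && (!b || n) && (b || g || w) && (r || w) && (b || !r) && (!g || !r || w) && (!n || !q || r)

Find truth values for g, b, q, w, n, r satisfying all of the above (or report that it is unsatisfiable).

Try g = True:
  (!g || !w) forces w = False.
  (!b || !g) forces b = False.
  clause (b || !g) is falsified — backtrack.
So g = False.
Set b = False.
  then (b || g || w) forces w = True.
  then (b || !r) forces r = False.
  then (b || q || r) forces q = True.
  then (b || !n || r) forces n = False.
All clauses satisfied.

g=F, b=F, q=T, w=T, n=F, r=F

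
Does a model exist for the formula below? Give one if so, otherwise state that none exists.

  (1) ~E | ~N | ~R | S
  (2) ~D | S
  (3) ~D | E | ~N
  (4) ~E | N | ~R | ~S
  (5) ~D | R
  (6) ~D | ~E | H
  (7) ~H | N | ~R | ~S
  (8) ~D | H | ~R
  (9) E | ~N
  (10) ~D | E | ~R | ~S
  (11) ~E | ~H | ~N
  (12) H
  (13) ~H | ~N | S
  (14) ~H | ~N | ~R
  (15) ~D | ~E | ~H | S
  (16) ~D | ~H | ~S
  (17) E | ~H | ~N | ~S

Unit clause (H) forces H = True.
Try N = True:
  (E | ~N) forces E = True.
  clause (~E | ~H | ~N) is falsified — backtrack.
So N = False.
Set D = False.
Set R = True.
  then (~H | N | ~R | ~S) forces S = False.
Set E = False.
All clauses satisfied.

N = False; D = False; R = True; E = False; S = False; H = True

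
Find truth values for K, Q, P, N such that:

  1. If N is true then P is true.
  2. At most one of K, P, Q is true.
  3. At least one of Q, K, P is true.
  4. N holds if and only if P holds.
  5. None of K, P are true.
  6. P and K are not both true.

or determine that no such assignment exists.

K = False, Q = True, P = False, N = False

  (1) N=F ⇒ P: vacuous ✓
  (2) {K, P, Q}: 1 true — at most one ✓
  (3) {Q, K, P}: 1 true — at least one ✓
  (4) N=F, P=F — same ✓
  (5) {K, P}: 0 true — none ✓
  (6) P=F, K=F — not both ✓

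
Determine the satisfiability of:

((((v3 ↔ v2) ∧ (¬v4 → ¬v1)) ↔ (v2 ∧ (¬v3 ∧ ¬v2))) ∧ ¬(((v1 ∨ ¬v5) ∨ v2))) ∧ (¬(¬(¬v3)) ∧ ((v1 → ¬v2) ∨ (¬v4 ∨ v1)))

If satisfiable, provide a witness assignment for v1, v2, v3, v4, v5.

The formula is unsatisfiable.

Case v2 = True: the conjunct ¬(((v1 ∨ ¬v5) ∨ v2)) becomes ¬(((v1 ∨ ¬v5) ∨ True)) = False.
Case v2 = False: the formula simplifies to (¬((¬v3 ∧ (¬v4 → ¬v1))) ∧ ¬((v1 ∨ ¬v5))) ∧ ¬(¬(¬v3)).
  v1 = True: the conjunct ¬((v1 ∨ ¬v5)) becomes ¬((True ∨ ¬v5)) = False.
  v1 = False: simplifies to (¬(¬v3) ∧ ¬(¬v5)) ∧ ¬(¬(¬v3)).
    v3 = True: the conjunct ¬(¬(¬v3)) becomes ¬(¬False) = False.
    v3 = False: the conjunct ¬(¬v3) becomes ¬(¬False) = False.
Both cases fail — unsatisfiable.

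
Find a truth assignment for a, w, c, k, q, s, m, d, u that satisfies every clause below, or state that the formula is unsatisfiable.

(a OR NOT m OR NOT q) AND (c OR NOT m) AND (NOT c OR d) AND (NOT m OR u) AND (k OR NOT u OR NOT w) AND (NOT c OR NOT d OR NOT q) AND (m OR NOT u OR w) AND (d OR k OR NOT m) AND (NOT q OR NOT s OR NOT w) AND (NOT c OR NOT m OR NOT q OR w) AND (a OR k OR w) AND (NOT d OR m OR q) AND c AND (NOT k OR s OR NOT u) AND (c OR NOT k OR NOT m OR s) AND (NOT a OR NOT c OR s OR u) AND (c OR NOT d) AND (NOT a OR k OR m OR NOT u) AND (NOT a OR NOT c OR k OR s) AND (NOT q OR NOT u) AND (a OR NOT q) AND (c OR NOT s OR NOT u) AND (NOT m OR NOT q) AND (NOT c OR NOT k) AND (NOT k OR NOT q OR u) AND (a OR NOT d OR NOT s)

a = True; w = False; c = True; k = False; q = False; s = True; m = True; d = True; u = True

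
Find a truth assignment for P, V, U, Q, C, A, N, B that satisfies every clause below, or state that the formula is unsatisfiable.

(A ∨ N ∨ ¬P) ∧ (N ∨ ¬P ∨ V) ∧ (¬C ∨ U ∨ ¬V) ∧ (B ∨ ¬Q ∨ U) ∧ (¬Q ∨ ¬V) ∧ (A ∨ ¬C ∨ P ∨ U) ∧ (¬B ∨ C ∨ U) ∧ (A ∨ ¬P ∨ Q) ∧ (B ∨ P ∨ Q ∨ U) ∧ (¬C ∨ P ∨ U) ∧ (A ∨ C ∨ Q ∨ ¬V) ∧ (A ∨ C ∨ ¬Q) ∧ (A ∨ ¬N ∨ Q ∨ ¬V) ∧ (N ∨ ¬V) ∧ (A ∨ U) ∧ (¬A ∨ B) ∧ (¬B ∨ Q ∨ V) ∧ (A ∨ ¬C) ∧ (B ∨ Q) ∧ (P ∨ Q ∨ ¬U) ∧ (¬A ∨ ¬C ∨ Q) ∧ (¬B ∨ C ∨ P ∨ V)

P = True, V = False, U = False, Q = True, C = True, A = True, N = True, B = True

Set P = True.
Set V = False.
  then (N ∨ ¬P ∨ V) forces N = True.
Set U = False.
  then (A ∨ U) forces A = True.
  then (¬A ∨ B) forces B = True.
  then (¬B ∨ Q ∨ V) forces Q = True.
  then (¬B ∨ C ∨ U) forces C = True.
All clauses satisfied.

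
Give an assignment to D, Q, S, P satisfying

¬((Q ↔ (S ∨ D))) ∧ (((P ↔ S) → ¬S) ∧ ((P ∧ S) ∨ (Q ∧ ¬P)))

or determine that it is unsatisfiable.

D: False, Q: True, S: False, P: False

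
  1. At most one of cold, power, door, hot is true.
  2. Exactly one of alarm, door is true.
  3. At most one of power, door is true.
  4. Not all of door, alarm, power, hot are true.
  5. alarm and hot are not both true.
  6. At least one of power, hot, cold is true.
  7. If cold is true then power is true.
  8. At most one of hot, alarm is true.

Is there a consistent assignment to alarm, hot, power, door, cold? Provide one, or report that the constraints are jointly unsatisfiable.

alarm = True; hot = False; power = True; door = False; cold = False

  (1) {cold, power, door, hot}: 1 true — at most one ✓
  (2) {alarm, door}: 1 true — exactly one ✓
  (3) {power, door}: 1 true — at most one ✓
  (4) {door, alarm, power, hot}: 2/4 true — not all ✓
  (5) alarm=T, hot=F — not both ✓
  (6) {power, hot, cold}: 1 true — at least one ✓
  (7) cold=F ⇒ power: vacuous ✓
  (8) {hot, alarm}: 1 true — at most one ✓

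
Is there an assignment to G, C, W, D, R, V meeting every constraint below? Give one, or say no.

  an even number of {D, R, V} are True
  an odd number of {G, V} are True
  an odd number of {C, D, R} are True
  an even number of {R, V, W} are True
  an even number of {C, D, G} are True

G = True, C = True, W = False, D = False, R = False, V = False

{D, R, V}: 0 true → even ✓
{G, V}: 1 true → odd ✓
{C, D, R}: 1 true → odd ✓
{R, V, W}: 0 true → even ✓
{C, D, G}: 2 true → even ✓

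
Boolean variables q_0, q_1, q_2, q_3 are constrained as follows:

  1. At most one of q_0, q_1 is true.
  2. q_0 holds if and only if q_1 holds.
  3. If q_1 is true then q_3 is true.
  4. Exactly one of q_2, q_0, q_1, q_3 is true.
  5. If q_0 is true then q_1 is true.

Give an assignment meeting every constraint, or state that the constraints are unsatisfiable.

q_0 = False; q_1 = False; q_2 = False; q_3 = True

  (1) {q_0, q_1}: 0 true — at most one ✓
  (2) q_0=F, q_1=F — same ✓
  (3) q_1=F ⇒ q_3: vacuous ✓
  (4) {q_2, q_0, q_1, q_3}: 1 true — exactly one ✓
  (5) q_0=F ⇒ q_1: vacuous ✓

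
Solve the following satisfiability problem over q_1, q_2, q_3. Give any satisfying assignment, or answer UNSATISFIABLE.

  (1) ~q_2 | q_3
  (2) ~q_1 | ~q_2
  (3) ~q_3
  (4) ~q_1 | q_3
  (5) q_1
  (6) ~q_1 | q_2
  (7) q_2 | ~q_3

No satisfying assignment exists.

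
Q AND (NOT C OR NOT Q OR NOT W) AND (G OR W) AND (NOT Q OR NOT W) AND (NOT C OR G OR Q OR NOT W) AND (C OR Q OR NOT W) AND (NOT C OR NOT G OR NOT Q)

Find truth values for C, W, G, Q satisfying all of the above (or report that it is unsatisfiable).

Unit clause (Q) forces Q = True.
In (NOT Q OR NOT W) only NOT W is left, so W = False.
In (G OR W) only G is left, so G = True.
In (NOT C OR NOT G OR NOT Q) only NOT C is left, so C = False.
Check each clause:
  (Q): Q holds.
  (NOT C OR NOT Q OR NOT W): NOT C holds.
  (G OR W): G holds.
  (NOT Q OR NOT W): NOT W holds.
  (NOT C OR G OR Q OR NOT W): NOT C holds.
  (C OR Q OR NOT W): Q holds.
  (NOT C OR NOT G OR NOT Q): NOT C holds.
All clauses satisfied.

C = False; W = False; G = True; Q = True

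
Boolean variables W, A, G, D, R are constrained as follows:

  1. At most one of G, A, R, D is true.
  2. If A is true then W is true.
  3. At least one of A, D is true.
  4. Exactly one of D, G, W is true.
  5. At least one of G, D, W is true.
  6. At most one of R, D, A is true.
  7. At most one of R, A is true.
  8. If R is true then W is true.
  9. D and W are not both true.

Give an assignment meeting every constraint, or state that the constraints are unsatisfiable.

W=F; A=F; G=F; D=T; R=F

  (1) {G, A, R, D}: 1 true — at most one ✓
  (2) A=F ⇒ W: vacuous ✓
  (3) {A, D}: 1 true — at least one ✓
  (4) {D, G, W}: 1 true — exactly one ✓
  (5) {G, D, W}: 1 true — at least one ✓
  (6) {R, D, A}: 1 true — at most one ✓
  (7) {R, A}: 0 true — at most one ✓
  (8) R=F ⇒ W: vacuous ✓
  (9) D=T, W=F — not both ✓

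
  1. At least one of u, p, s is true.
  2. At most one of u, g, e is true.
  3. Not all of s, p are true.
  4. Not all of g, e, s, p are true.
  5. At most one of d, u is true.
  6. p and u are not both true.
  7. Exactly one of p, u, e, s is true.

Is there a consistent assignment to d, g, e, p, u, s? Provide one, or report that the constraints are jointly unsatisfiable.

d = False, g = False, e = False, p = True, u = False, s = False

  (1) {u, p, s}: 1 true — at least one ✓
  (2) {u, g, e}: 0 true — at most one ✓
  (3) {s, p}: 1/2 true — not all ✓
  (4) {g, e, s, p}: 1/4 true — not all ✓
  (5) {d, u}: 0 true — at most one ✓
  (6) p=T, u=F — not both ✓
  (7) {p, u, e, s}: 1 true — exactly one ✓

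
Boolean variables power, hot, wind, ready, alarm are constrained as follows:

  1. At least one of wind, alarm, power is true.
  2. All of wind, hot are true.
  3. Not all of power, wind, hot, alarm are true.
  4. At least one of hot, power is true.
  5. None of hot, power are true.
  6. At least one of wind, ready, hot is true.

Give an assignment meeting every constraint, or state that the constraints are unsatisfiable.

No satisfying assignment exists.

Case hot = True:
  Constraint (5) is violated (hot=T) — contradiction.
Case hot = False:
  Constraint (2) is violated (hot=F) — contradiction.
Both cases fail — unsatisfiable.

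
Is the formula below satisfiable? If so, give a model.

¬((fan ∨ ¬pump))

fan = False; pump = True

  ¬((fan ∨ ¬pump)) = True
    fan ∨ ¬pump = False
      ¬pump = False
The formula evaluates to True.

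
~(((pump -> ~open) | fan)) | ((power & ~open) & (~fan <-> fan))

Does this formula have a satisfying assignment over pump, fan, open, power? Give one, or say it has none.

pump = True; fan = False; open = True; power = False

  ~(((pump -> ~open) | fan)) | ((power & ~open) & (~fan <-> fan)) = True
    ~(((pump -> ~open) | fan)) = True
      (pump -> ~open) | fan = False
        pump -> ~open = False
          ~open = False
    (power & ~open) & (~fan <-> fan) = False
      power & ~open = False
        ~open = False
      ~fan <-> fan = False
        ~fan = True
The formula evaluates to True.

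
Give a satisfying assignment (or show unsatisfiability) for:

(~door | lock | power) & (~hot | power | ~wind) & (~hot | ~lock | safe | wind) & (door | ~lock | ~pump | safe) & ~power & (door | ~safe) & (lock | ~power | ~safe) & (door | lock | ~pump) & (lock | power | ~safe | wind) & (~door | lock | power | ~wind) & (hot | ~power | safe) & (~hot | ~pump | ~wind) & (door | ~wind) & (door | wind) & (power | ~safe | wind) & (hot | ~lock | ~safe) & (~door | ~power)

safe = False, power = False, hot = False, door = True, wind = True, pump = False, lock = True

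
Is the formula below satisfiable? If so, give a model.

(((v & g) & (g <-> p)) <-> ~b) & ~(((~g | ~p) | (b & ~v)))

b = False, g = True, v = True, p = True

  ((v & g) & (g <-> p)) <-> ~b = True
    (v & g) & (g <-> p) = True
      v & g = True
      g <-> p = True
    ~b = True
  ~(((~g | ~p) | (b & ~v))) = True
    (~g | ~p) | (b & ~v) = False
      ~g | ~p = False
        ~g = False
        ~p = False
      b & ~v = False
        ~v = False
Both conjuncts True, so the formula holds.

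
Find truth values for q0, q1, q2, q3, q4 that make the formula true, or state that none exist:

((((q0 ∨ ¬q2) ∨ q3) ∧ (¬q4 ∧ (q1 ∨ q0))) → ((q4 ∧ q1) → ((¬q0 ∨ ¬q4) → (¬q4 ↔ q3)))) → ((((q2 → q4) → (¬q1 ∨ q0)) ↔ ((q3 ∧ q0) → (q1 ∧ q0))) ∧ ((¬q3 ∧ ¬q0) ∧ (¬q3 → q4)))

q0=F; q1=F; q2=F; q3=F; q4=T

  ((((q0 ∨ ¬q2) ∨ q3) ∧ (¬q4 ∧ (q1 ∨ q0))) → ((q4 ∧ q1) → ((¬q0 ∨ ¬q4) → (¬q4 ↔ q3)))) → ((((q2 → q4) → (¬q1 ∨ q0)) ↔ ((q3 ∧ q0) → (q1 ∧ q0))) ∧ ((¬q3 ∧ ¬q0) ∧ (¬q3 → q4))) = True
    (((q0 ∨ ¬q2) ∨ q3) ∧ (¬q4 ∧ (q1 ∨ q0))) → ((q4 ∧ q1) → ((¬q0 ∨ ¬q4) → (¬q4 ↔ q3))) = True
      ((q0 ∨ ¬q2) ∨ q3) ∧ (¬q4 ∧ (q1 ∨ q0)) = False
        (q0 ∨ ¬q2) ∨ q3 = True
          q0 ∨ ¬q2 = True
            ¬q2 = True
        ¬q4 ∧ (q1 ∨ q0) = False
          ¬q4 = False
          q1 ∨ q0 = False
      (q4 ∧ q1) → ((¬q0 ∨ ¬q4) → (¬q4 ↔ q3)) = True
        q4 ∧ q1 = False
        (¬q0 ∨ ¬q4) → (¬q4 ↔ q3) = True
          ¬q0 ∨ ¬q4 = True
            ¬q0 = True
            ¬q4 = False
          ¬q4 ↔ q3 = True
            ¬q4 = False
    (((q2 → q4) → (¬q1 ∨ q0)) ↔ ((q3 ∧ q0) → (q1 ∧ q0))) ∧ ((¬q3 ∧ ¬q0) ∧ (¬q3 → q4)) = True
      ((q2 → q4) → (¬q1 ∨ q0)) ↔ ((q3 ∧ q0) → (q1 ∧ q0)) = True
        (q2 → q4) → (¬q1 ∨ q0) = True
          q2 → q4 = True
          ¬q1 ∨ q0 = True
            ¬q1 = True
        (q3 ∧ q0) → (q1 ∧ q0) = True
          q3 ∧ q0 = False
          q1 ∧ q0 = False
      (¬q3 ∧ ¬q0) ∧ (¬q3 → q4) = True
        ¬q3 ∧ ¬q0 = True
          ¬q3 = True
          ¬q0 = True
        ¬q3 → q4 = True
          ¬q3 = True
The formula evaluates to True.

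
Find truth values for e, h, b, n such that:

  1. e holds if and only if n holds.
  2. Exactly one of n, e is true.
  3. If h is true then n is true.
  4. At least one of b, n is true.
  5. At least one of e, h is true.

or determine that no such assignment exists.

UNSATISFIABLE

Case e = True:
  (1) with e=T forces n = True.
  Constraint (2) is violated (n=T, e=T) — contradiction.
Case e = False:
  (1) with e=F forces n = False.
  Constraint (2) is violated (n=F, e=F) — contradiction.
Both cases fail — unsatisfiable.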